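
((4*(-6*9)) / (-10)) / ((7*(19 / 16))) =1728 / 665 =2.60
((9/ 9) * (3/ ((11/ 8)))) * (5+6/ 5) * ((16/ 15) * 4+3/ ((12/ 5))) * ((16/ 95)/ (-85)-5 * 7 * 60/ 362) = -174060339212/ 401933125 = -433.06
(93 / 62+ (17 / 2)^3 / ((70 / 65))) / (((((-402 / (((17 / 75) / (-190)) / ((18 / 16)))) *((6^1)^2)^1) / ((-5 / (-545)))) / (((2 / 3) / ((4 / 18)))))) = 1088629 / 944102628000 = 0.00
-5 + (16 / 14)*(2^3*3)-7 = 108 / 7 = 15.43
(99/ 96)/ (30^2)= 11/ 9600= 0.00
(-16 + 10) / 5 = -6 / 5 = -1.20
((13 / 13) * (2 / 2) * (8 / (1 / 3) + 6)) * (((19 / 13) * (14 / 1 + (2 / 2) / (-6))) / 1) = 7885 / 13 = 606.54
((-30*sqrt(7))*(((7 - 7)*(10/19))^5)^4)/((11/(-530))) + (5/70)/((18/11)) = 11/252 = 0.04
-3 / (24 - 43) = 3 / 19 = 0.16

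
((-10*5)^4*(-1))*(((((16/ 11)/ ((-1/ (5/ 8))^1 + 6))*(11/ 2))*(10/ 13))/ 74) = -625000000/ 5291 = -118125.12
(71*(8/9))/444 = 142/999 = 0.14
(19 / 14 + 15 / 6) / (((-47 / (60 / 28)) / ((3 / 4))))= -1215 / 9212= -0.13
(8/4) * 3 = 6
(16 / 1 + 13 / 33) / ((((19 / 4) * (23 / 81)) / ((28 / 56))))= 29214 / 4807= 6.08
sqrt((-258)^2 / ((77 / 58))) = 258 * sqrt(4466) / 77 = 223.92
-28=-28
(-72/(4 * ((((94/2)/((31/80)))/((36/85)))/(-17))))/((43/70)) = 17577/10105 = 1.74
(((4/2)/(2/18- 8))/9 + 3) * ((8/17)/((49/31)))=52328/59143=0.88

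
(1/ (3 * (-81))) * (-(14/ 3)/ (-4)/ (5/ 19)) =-0.02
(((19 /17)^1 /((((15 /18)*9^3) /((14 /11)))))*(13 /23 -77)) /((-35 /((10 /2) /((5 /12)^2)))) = 712576 /4838625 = 0.15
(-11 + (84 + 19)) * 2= 184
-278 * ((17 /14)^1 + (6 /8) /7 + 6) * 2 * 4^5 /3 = -29178880 /21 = -1389470.48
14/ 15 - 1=-1/ 15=-0.07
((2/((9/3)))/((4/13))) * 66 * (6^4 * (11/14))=1019304/7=145614.86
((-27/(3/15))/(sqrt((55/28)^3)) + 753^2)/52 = 567009/52 - 378 *sqrt(385)/7865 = 10903.08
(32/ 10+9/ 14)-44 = -2811/ 70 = -40.16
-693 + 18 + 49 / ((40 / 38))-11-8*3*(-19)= -3669 / 20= -183.45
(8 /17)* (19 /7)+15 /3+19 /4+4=7153 /476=15.03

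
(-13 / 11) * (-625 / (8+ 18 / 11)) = 8125 / 106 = 76.65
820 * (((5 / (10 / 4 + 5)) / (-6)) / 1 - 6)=-45100 / 9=-5011.11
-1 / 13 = -0.08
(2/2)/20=1/20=0.05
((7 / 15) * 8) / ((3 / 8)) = 448 / 45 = 9.96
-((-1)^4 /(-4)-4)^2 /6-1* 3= -577 /96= -6.01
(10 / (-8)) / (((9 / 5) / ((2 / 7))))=-25 / 126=-0.20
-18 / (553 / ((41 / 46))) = -369 / 12719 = -0.03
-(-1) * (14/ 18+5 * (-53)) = -2378/ 9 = -264.22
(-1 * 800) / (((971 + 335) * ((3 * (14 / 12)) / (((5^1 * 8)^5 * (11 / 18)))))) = -450560000000 / 41139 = -10952137.87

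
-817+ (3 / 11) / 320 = -2875837 / 3520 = -817.00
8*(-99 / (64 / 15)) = -1485 / 8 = -185.62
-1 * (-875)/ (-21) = -125/ 3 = -41.67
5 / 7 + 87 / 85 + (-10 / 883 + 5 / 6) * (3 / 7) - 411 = -429670251 / 1050770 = -408.91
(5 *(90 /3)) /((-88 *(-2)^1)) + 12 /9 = 577 /264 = 2.19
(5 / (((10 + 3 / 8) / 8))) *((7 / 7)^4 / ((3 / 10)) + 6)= 35.98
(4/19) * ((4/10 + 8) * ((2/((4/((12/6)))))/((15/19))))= 56/25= 2.24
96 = 96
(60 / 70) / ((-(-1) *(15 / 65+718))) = 78 / 65359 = 0.00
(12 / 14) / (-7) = -6 / 49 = -0.12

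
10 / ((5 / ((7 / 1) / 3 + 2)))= 26 / 3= 8.67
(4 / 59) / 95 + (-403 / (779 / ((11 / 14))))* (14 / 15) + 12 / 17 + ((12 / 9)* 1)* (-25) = -25788897 / 781337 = -33.01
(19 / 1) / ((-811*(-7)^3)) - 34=-9457863 / 278173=-34.00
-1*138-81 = -219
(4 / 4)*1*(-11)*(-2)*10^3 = 22000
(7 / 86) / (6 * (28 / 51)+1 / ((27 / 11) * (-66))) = 9639 / 389365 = 0.02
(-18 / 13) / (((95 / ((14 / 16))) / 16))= -252 / 1235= -0.20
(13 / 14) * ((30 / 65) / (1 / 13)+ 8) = 13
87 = 87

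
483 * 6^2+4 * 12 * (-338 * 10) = -144852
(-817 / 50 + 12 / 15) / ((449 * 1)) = -777 / 22450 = -0.03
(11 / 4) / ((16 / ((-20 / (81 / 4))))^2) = 275 / 26244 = 0.01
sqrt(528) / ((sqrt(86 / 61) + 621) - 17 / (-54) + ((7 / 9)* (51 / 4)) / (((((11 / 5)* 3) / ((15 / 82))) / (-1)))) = -37959508224* sqrt(173118) / 223268743155834085 + 1438036665712416* sqrt(33) / 223268743155834085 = 0.04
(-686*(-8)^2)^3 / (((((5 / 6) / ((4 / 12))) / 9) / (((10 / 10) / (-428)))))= 380824414322688 / 535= 711821335182.59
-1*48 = -48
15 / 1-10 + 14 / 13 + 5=144 / 13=11.08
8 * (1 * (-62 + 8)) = -432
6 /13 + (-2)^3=-98 /13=-7.54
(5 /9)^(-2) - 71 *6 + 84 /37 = -420.49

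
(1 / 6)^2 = 1 / 36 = 0.03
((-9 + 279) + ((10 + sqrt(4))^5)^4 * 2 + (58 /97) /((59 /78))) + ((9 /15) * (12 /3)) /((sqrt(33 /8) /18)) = 144 * sqrt(66) /55 + 43881216873553800249976230 /5723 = 7667519984894950244644.06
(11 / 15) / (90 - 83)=11 / 105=0.10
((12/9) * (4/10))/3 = 8/45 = 0.18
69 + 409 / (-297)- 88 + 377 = 105917 / 297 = 356.62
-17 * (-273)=4641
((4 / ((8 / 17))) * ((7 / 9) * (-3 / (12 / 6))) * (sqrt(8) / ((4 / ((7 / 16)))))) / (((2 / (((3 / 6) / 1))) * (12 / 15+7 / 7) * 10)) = -0.04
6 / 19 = 0.32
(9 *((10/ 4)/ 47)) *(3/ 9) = 0.16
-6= -6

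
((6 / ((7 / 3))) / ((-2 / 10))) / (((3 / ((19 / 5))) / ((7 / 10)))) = -57 / 5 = -11.40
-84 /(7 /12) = -144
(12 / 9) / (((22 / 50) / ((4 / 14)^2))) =400 / 1617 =0.25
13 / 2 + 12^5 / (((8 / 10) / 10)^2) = 38880006.50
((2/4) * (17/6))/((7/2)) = 17/42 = 0.40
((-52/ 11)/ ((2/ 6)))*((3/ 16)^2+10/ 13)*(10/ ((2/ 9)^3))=-29272995/ 2816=-10395.24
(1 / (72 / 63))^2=49 / 64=0.77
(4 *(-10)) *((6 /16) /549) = -5 /183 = -0.03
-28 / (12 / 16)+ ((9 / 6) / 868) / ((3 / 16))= -24298 / 651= -37.32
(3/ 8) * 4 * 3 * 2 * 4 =36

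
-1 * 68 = -68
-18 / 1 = -18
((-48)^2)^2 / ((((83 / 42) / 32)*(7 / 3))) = 3057647616 / 83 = 36839127.90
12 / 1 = 12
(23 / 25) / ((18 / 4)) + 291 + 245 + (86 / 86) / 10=241337 / 450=536.30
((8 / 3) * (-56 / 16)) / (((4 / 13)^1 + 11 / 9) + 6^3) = -0.04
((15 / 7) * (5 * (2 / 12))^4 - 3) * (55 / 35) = -65417 / 21168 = -3.09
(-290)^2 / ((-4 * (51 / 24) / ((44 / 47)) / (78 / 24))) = -24052600 / 799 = -30103.38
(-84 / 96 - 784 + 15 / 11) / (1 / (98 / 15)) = -1126167 / 220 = -5118.94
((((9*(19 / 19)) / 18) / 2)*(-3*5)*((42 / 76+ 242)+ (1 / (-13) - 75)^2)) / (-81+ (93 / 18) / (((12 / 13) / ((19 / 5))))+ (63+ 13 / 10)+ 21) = -5097000735 / 5911451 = -862.22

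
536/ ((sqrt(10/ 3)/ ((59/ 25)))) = 15812 * sqrt(30)/ 125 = 692.85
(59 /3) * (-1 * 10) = -590 /3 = -196.67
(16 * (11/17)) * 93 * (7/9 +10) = 529232/51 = 10377.10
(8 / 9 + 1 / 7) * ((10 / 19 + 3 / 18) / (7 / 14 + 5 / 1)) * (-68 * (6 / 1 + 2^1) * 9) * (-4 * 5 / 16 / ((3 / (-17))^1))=-59360600 / 13167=-4508.29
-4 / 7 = -0.57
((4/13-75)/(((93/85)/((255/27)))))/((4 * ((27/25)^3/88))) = -2411569531250/214170723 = -11260.03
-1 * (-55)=55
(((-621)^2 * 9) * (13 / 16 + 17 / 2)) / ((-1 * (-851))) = 22484547 / 592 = 37980.65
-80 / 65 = -16 / 13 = -1.23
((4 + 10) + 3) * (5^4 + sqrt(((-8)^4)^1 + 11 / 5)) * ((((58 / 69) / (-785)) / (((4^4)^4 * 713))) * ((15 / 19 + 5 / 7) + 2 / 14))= -4498625 / 735357497677709312 - 35989 * sqrt(102455) / 18383937441942732800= -0.00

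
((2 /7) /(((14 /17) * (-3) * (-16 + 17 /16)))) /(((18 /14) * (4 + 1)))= 272 /225855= 0.00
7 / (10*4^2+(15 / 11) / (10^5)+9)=220000 / 5311429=0.04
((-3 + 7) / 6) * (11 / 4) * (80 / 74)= 220 / 111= 1.98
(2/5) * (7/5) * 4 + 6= 206/25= 8.24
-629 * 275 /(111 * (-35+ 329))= -4675 /882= -5.30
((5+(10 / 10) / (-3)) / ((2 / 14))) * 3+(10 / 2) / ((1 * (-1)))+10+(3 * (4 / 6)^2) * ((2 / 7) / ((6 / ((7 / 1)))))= 931 / 9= 103.44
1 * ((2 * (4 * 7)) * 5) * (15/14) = 300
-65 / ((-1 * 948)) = 65 / 948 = 0.07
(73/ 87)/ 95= 73/ 8265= 0.01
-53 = -53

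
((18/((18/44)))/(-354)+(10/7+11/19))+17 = 444530/23541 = 18.88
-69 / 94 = -0.73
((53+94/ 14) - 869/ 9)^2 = 5387041/ 3969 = 1357.28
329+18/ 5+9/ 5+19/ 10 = 336.30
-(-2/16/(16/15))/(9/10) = 0.13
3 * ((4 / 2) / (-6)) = -1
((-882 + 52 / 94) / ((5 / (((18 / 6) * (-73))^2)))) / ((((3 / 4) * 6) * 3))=-626297.34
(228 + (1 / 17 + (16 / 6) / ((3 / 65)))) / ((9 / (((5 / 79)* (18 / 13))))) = 2.78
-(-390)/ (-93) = -130/ 31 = -4.19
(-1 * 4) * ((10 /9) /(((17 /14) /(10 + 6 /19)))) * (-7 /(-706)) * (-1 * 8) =2.99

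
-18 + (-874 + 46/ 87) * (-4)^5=77814242/ 87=894416.57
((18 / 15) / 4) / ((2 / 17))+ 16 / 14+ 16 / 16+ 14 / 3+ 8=7291 / 420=17.36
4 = 4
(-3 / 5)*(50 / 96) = -5 / 16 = -0.31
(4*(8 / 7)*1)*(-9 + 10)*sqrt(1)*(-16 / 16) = -32 / 7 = -4.57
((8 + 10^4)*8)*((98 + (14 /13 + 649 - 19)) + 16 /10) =3802559616 /65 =58500917.17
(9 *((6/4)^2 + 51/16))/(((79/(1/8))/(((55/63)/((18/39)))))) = 20735/141568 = 0.15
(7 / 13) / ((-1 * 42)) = -1 / 78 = -0.01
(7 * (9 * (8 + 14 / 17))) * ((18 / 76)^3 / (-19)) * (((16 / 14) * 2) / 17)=-1968300 / 37662769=-0.05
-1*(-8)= 8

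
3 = 3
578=578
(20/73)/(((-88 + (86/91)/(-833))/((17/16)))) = -1288651/389571800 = -0.00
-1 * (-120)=120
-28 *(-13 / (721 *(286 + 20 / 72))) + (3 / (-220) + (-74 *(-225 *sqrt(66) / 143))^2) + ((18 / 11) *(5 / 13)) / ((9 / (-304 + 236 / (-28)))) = 123593183335213869 / 138135337340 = 894725.32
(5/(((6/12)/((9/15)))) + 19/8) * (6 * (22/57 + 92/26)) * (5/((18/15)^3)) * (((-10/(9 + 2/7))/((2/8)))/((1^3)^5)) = -213101875/86697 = -2458.01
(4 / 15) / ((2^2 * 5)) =1 / 75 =0.01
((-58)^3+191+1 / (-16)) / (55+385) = -3118737 / 7040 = -443.00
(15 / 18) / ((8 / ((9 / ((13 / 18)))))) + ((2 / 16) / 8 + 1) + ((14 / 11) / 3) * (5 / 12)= 205135 / 82368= 2.49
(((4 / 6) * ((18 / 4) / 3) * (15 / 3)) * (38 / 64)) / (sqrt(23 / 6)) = 95 * sqrt(138) / 736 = 1.52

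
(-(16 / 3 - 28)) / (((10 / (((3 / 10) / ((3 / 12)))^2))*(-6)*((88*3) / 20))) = -34 / 825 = -0.04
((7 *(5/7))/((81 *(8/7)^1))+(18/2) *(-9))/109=-52453/70632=-0.74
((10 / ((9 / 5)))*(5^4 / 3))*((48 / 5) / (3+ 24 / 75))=2500000 / 747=3346.72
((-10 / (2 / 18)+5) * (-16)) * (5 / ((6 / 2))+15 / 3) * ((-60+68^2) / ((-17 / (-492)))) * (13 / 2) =7784358400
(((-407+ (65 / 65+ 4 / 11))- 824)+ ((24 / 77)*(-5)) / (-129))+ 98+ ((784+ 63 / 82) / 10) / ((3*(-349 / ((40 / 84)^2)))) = -1447574784589 / 1279181673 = -1131.64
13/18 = 0.72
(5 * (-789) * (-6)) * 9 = 213030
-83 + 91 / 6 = -407 / 6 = -67.83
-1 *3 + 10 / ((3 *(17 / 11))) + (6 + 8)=671 / 51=13.16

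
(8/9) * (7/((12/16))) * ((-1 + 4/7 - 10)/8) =-292/27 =-10.81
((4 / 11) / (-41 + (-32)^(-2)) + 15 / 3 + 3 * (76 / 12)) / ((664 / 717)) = 992992659 / 38330479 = 25.91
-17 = -17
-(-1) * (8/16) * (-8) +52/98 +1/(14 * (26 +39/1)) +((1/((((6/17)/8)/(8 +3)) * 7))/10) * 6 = 114043/6370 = 17.90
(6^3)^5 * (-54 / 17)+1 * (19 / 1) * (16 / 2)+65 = -25389989163415 / 17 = -1493528774318.53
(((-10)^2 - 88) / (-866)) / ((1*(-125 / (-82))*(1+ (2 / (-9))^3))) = -0.01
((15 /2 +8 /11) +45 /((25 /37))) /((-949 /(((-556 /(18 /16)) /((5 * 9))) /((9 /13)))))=18305744 /14634675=1.25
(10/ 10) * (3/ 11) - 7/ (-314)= 1019/ 3454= 0.30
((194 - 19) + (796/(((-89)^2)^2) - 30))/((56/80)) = 90976257410/439195687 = 207.14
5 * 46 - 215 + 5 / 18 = 275 / 18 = 15.28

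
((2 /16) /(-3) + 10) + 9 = 455 /24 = 18.96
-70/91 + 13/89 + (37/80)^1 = -14871/92560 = -0.16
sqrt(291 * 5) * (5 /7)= 5 * sqrt(1455) /7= 27.25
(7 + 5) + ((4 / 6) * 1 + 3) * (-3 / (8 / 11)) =-3.12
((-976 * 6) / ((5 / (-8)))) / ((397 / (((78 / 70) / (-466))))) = -913536 / 16187675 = -0.06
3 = 3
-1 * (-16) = 16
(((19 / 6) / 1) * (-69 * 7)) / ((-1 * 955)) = 3059 / 1910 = 1.60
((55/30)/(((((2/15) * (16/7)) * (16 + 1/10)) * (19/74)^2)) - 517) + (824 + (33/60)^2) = 1039436813/3321200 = 312.97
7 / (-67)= -7 / 67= -0.10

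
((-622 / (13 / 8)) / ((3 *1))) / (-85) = 4976 / 3315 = 1.50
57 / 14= 4.07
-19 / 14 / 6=-19 / 84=-0.23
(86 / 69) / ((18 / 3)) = 43 / 207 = 0.21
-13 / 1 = -13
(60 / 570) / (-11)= -2 / 209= -0.01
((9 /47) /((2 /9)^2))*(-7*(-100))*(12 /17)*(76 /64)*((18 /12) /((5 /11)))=7508.40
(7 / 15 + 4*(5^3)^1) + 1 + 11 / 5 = 1511 / 3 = 503.67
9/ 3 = 3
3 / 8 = 0.38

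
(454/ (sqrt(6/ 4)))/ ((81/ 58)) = 26332 * sqrt(6)/ 243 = 265.43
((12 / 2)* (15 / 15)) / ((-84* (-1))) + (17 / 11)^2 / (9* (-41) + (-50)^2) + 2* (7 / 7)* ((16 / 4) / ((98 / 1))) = 3896087 / 25269398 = 0.15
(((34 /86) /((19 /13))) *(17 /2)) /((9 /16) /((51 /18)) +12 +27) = 255476 /4355427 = 0.06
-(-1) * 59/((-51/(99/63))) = -1.82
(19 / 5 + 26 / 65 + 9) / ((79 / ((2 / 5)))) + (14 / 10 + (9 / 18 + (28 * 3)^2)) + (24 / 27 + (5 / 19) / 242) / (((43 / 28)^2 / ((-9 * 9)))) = 117996109040219 / 16790861450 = 7027.40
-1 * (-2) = 2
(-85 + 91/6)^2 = 175561/36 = 4876.69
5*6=30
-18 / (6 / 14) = -42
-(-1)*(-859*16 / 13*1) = -13744 / 13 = -1057.23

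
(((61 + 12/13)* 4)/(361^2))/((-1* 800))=-161/67766920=-0.00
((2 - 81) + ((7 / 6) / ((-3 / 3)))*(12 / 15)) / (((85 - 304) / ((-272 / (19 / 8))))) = -2609024 / 62415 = -41.80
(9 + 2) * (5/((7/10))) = 550/7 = 78.57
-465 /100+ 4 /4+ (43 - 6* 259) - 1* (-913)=-12033 /20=-601.65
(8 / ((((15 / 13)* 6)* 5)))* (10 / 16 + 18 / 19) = 3107 / 8550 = 0.36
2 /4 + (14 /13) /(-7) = 9 /26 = 0.35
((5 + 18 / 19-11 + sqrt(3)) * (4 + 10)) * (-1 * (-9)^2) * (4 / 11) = 435456 / 209-4536 * sqrt(3) / 11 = 1369.29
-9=-9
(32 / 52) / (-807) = -8 / 10491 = -0.00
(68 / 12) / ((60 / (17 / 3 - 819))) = -2074 / 27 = -76.81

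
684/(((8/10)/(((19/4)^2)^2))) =111424455/256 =435251.78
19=19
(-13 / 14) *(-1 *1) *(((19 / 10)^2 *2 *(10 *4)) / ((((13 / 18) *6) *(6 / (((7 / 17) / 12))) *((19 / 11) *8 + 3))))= 0.02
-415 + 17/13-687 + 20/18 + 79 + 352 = -78224/117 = -668.58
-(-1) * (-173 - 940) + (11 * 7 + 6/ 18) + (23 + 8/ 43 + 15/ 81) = -1175275/ 1161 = -1012.30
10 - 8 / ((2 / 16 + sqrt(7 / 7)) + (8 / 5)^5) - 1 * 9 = 90269 / 290269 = 0.31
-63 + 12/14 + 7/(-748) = -325429/5236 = -62.15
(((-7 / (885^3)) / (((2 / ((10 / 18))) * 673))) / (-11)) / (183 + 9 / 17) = 119 / 57636109298196000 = 0.00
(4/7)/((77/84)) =48/77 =0.62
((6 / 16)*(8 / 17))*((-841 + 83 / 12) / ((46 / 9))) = -90081 / 3128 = -28.80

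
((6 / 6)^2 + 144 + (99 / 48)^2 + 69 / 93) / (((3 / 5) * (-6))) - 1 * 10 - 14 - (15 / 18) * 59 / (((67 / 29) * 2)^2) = -14528106961 / 213748224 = -67.97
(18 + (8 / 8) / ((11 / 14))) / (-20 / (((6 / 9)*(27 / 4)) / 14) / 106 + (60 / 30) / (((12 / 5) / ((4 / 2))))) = 101124 / 5665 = 17.85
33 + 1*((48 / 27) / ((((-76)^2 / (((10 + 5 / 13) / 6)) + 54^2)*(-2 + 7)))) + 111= 10130260 / 70349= 144.00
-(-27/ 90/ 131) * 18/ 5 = 27/ 3275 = 0.01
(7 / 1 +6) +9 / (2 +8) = 139 / 10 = 13.90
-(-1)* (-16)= -16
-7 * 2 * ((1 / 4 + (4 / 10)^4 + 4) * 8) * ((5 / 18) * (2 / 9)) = -99764 / 3375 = -29.56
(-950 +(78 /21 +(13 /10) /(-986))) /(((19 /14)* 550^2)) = -5937521 /2575925000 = -0.00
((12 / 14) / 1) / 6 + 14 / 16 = 57 / 56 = 1.02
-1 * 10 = -10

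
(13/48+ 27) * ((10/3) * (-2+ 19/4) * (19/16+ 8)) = 3527755/1536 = 2296.72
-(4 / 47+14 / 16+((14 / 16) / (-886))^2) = -2267070751 / 2361267968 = -0.96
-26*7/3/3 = -182/9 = -20.22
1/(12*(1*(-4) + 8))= 1/48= 0.02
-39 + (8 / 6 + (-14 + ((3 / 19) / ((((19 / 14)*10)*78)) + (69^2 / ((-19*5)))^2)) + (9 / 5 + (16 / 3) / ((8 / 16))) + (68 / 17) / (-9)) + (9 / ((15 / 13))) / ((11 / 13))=57638360189 / 23230350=2481.17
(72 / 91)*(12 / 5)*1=864 / 455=1.90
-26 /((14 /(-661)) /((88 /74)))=378092 /259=1459.81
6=6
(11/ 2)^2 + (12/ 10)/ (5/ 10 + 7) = 3041/ 100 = 30.41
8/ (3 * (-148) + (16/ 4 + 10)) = -4/ 215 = -0.02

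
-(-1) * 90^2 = 8100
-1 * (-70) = 70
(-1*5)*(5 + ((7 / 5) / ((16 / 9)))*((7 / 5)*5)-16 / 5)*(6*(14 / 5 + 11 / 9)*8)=-7059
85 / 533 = 0.16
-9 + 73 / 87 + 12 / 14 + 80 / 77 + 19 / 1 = 85313 / 6699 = 12.74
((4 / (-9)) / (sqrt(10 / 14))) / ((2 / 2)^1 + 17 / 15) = -sqrt(35) / 24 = -0.25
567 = 567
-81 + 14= -67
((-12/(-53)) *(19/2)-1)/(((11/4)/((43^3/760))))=4849927/110770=43.78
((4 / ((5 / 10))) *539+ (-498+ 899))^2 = 22212369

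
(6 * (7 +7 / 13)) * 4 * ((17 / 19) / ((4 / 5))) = 49980 / 247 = 202.35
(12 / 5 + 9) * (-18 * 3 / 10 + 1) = -1254 / 25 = -50.16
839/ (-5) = -839/ 5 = -167.80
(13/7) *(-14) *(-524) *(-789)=-10749336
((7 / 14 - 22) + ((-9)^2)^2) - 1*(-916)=7455.50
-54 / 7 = -7.71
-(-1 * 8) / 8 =1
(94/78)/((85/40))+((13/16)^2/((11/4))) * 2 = 244399/233376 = 1.05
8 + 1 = 9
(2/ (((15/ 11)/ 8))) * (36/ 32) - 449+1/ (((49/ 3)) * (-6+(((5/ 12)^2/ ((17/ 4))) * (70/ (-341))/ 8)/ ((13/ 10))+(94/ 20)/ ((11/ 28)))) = -17272080900511/ 39633978545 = -435.79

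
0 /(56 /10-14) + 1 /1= 1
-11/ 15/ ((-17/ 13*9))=0.06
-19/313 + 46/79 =12897/24727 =0.52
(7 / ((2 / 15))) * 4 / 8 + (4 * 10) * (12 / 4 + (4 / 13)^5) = 146.36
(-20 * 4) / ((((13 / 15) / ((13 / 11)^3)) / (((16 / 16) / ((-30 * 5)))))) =1.02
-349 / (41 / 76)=-26524 / 41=-646.93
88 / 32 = 11 / 4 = 2.75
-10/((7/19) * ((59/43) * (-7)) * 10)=817/2891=0.28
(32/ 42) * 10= 160/ 21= 7.62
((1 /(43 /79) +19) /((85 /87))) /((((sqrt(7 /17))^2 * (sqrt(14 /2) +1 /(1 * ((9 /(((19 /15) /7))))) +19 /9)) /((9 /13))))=-38149864704 /1226993261 +17900507520 * sqrt(7) /1226993261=7.51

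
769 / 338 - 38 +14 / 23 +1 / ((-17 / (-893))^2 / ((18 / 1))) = 111509738491 / 2246686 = 49632.99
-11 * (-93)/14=1023/14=73.07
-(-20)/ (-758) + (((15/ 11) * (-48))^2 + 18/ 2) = 196885121/ 45859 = 4293.27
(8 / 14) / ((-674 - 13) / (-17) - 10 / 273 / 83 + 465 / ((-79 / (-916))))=17389164 / 165303124297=0.00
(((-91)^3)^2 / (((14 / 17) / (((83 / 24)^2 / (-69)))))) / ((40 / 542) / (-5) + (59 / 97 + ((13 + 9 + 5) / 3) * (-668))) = 35677827811290125279 / 1794405750912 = 19882809.56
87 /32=2.72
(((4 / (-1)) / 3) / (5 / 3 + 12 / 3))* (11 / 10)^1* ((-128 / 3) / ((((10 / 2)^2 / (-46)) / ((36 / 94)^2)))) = -13989888 / 4694125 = -2.98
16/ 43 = 0.37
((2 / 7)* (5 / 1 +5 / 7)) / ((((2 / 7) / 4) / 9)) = 1440 / 7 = 205.71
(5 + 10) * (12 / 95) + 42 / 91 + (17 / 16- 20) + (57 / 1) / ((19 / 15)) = 28.42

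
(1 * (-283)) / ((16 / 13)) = -3679 / 16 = -229.94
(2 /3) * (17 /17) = 2 /3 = 0.67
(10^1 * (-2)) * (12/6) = -40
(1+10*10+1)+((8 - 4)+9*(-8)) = 34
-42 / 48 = -7 / 8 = -0.88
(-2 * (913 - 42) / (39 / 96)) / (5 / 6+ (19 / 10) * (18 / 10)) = -321600 / 319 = -1008.15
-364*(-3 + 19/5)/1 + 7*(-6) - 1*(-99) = -1171/5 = -234.20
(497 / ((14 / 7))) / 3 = 82.83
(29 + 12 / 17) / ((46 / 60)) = 15150 / 391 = 38.75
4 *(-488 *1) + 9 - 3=-1946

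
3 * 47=141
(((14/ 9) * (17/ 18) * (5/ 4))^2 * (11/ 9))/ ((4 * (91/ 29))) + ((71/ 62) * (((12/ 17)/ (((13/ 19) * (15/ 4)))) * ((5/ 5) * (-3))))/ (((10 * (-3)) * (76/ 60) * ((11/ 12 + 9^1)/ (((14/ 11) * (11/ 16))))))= 55963577591/ 169286397120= 0.33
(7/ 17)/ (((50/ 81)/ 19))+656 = 568373/ 850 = 668.67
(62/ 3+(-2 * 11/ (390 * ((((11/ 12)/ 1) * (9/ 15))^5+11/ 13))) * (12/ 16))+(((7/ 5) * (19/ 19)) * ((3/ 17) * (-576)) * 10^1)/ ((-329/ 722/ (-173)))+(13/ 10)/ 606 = -2956202526849908443/ 5471929655340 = -540248.63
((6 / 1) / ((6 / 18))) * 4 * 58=4176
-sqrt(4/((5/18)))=-3.79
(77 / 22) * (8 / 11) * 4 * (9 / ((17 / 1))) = 1008 / 187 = 5.39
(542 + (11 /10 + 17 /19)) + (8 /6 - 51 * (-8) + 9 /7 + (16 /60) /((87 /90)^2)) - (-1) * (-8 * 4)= 922.90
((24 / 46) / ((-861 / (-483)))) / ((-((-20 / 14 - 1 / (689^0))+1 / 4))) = 0.13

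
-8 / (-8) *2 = 2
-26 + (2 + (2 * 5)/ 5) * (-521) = -2110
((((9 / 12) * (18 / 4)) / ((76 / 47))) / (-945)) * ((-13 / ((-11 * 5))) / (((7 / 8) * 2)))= -611 / 2048200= -0.00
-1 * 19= -19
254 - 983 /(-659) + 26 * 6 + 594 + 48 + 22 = 708749 /659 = 1075.49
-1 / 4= -0.25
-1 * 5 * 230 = -1150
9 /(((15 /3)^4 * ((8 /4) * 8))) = 9 /10000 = 0.00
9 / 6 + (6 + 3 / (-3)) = 13 / 2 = 6.50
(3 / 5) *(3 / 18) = 1 / 10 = 0.10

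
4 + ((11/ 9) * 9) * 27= 301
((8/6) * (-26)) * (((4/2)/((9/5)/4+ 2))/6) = -2080/441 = -4.72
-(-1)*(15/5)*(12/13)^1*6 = 216/13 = 16.62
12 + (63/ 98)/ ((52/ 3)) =8763/ 728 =12.04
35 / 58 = 0.60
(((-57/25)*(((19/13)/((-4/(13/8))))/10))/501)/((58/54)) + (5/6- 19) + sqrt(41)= -2111518759/116232000 + sqrt(41)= -11.76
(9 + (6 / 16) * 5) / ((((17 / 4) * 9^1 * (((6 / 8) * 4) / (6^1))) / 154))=4466 / 51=87.57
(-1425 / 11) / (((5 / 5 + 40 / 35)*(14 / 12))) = -570 / 11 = -51.82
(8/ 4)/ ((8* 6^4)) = 1/ 5184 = 0.00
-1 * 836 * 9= -7524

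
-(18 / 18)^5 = -1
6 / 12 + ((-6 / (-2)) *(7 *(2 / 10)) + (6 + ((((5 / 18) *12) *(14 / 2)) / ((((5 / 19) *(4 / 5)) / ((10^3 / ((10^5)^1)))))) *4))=227 / 15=15.13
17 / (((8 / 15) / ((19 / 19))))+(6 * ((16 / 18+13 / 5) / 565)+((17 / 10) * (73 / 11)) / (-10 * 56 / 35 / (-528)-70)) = 4970595893 / 156550200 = 31.75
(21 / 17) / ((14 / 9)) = 27 / 34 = 0.79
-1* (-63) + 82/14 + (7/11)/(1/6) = 5596/77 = 72.68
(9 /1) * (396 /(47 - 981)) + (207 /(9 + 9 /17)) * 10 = 896947 /4203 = 213.41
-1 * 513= -513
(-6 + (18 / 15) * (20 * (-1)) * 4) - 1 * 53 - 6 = -161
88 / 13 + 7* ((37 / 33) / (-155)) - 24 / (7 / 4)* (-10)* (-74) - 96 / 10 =-4725145993 / 465465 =-10151.45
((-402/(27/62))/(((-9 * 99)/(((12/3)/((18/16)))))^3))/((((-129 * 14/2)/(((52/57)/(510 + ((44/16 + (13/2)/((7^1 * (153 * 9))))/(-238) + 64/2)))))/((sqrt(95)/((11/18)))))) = -458211127721984 * sqrt(95)/2560895323154972698863177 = -0.00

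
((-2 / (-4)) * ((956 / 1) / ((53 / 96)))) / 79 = 45888 / 4187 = 10.96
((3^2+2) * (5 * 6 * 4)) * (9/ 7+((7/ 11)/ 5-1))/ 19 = 3816/ 133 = 28.69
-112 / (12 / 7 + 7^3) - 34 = -82826 / 2413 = -34.32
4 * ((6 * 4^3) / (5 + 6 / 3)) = 1536 / 7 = 219.43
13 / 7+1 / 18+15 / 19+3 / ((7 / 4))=10573 / 2394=4.42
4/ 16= 0.25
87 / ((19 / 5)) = 22.89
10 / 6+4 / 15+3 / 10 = 2.23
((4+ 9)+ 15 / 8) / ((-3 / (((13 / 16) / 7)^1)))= -221 / 384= -0.58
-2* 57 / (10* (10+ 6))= -57 / 80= -0.71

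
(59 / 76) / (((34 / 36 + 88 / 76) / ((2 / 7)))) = 531 / 5033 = 0.11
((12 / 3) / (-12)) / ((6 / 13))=-13 / 18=-0.72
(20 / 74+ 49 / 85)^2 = 7091569 / 9891025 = 0.72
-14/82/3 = -7/123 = -0.06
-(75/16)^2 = -5625/256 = -21.97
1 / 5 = 0.20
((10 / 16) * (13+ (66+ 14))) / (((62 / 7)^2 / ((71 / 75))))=3479 / 4960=0.70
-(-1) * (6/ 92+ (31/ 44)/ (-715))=46477/ 723580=0.06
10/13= 0.77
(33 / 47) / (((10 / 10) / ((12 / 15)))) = 132 / 235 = 0.56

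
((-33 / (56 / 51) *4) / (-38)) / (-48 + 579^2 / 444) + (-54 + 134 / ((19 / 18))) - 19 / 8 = 79374105 / 1124648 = 70.58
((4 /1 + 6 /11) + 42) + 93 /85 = 44543 /935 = 47.64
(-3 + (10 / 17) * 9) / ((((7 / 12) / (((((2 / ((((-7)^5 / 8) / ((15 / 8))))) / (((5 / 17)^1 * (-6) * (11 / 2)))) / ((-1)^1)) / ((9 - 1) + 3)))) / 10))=-9360 / 14235529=-0.00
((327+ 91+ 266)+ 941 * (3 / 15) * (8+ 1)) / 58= 11889 / 290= 41.00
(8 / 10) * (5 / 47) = 0.09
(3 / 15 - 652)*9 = -29331 / 5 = -5866.20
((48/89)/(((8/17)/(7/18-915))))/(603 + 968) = -279871/419457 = -0.67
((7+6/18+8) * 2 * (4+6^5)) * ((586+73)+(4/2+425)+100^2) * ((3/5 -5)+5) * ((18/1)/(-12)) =-2380474608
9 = 9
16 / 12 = 4 / 3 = 1.33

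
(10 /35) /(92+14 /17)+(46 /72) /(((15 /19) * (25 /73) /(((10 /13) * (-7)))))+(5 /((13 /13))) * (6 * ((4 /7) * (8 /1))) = 4020015263 /32309550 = 124.42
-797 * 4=-3188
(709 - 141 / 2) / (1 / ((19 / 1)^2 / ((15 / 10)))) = 153665.67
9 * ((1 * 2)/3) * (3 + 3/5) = 108/5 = 21.60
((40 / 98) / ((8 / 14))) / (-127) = -5 / 889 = -0.01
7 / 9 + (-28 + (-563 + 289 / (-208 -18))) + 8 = -1186841 / 2034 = -583.50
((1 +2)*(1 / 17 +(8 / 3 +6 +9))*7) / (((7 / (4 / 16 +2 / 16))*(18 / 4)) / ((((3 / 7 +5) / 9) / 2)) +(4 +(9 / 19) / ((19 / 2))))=1142204 / 867085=1.32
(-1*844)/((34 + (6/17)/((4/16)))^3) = -1036643/54541802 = -0.02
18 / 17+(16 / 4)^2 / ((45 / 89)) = 25018 / 765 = 32.70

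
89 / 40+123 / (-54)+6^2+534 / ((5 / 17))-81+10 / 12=637697 / 360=1771.38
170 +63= 233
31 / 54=0.57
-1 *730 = -730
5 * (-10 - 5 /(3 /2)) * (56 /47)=-11200 /141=-79.43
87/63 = 29/21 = 1.38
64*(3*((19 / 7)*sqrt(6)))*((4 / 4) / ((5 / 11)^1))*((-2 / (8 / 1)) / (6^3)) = -418*sqrt(6) / 315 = -3.25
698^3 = 340068392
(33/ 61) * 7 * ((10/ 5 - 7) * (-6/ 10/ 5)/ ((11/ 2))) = 126/ 305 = 0.41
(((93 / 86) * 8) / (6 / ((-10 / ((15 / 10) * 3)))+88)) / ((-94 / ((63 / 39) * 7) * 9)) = -30380 / 22410869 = -0.00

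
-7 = -7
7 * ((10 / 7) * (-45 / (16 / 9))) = -2025 / 8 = -253.12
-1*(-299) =299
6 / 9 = 2 / 3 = 0.67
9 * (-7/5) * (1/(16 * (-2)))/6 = 21/320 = 0.07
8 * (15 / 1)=120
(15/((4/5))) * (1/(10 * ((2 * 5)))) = 3/16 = 0.19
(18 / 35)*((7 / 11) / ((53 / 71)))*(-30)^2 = 230040 / 583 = 394.58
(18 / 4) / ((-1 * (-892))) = 9 / 1784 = 0.01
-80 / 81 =-0.99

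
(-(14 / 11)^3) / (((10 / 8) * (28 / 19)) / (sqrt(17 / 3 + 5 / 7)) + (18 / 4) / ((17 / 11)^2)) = -115084067952 / 89417957849 + 304811559920 * sqrt(2814) / 32458718699187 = -0.79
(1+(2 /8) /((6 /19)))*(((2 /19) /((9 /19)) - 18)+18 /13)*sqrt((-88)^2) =-907214 /351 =-2584.66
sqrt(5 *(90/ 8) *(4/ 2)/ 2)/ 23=0.33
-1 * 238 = -238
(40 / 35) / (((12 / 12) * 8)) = 0.14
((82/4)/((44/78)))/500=1599/22000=0.07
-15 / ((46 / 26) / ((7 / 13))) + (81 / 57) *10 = 4215 / 437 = 9.65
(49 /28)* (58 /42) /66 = 29 /792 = 0.04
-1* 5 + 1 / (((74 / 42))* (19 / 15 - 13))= -32875 / 6512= -5.05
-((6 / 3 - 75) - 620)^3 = 332812557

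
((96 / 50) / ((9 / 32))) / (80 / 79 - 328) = -5056 / 242175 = -0.02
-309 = -309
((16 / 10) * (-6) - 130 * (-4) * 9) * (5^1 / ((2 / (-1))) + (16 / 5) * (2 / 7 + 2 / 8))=-18348 / 5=-3669.60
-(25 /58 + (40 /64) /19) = -2045 /4408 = -0.46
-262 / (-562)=131 / 281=0.47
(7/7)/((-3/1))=-1/3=-0.33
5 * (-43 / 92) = -2.34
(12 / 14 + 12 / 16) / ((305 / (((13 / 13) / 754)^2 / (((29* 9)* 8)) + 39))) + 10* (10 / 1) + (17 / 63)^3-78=178849152952707689 / 8047151012025216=22.23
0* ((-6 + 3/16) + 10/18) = 0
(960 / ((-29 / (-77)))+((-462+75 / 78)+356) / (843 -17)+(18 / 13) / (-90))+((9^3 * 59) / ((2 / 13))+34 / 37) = 32505654017379 / 115218740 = 282121.24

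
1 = 1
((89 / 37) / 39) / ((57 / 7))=623 / 82251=0.01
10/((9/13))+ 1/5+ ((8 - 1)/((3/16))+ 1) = 2384/45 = 52.98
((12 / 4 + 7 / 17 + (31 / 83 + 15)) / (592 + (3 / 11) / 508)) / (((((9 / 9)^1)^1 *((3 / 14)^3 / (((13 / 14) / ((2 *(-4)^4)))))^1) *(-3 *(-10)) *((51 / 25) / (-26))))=-766590429605 / 308518129332144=-0.00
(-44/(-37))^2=1936/1369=1.41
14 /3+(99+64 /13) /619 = 4.83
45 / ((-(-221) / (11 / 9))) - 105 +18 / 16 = -103.63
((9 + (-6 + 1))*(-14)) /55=-56 /55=-1.02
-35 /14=-5 /2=-2.50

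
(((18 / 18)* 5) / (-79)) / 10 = -1 / 158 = -0.01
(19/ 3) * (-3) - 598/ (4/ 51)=-15287/ 2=-7643.50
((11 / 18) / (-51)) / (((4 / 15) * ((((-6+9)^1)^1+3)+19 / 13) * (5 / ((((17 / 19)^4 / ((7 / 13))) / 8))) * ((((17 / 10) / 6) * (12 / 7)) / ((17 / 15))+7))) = -702559 / 29125179648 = -0.00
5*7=35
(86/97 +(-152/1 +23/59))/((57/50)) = -43129550/326211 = -132.21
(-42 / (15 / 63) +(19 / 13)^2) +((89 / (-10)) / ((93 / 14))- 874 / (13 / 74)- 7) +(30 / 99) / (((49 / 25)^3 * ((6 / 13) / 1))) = -1573580409555152 / 305099739945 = -5157.59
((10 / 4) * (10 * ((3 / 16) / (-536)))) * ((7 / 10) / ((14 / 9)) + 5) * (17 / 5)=-5559 / 34304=-0.16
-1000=-1000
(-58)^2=3364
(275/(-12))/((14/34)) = -55.65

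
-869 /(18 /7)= -6083 /18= -337.94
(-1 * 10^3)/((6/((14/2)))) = -3500/3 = -1166.67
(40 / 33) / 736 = 5 / 3036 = 0.00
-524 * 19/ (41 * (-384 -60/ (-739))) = 1839371/ 2908089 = 0.63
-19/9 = -2.11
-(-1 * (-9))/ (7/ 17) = -153/ 7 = -21.86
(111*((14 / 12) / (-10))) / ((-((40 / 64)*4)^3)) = 518 / 625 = 0.83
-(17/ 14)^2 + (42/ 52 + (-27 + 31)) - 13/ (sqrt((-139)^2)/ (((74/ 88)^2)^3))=3.30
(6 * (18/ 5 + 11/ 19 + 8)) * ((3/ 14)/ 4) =10413/ 2660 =3.91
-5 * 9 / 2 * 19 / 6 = -285 / 4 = -71.25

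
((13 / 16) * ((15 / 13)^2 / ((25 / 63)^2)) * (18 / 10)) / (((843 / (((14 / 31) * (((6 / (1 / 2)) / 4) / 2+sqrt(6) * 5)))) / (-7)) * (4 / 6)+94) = 137224043271 * sqrt(6) / 16530998619200+10926301008483 / 82654993096000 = 0.15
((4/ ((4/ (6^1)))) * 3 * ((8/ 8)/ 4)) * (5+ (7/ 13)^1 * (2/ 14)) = 297/ 13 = 22.85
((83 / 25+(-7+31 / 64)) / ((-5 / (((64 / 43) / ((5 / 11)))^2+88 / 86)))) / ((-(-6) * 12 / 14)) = 539764071 / 369800000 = 1.46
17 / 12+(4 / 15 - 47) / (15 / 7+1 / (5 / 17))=-8165 / 1164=-7.01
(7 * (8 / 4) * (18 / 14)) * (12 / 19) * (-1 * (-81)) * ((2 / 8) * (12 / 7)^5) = 1088391168 / 319333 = 3408.33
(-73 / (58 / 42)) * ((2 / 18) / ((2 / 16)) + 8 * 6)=-224840 / 87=-2584.37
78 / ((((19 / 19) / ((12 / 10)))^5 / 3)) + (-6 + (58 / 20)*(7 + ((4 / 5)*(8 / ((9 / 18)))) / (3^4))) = 302243983 / 506250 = 597.03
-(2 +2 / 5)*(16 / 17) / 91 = -192 / 7735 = -0.02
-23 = -23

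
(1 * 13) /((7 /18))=234 /7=33.43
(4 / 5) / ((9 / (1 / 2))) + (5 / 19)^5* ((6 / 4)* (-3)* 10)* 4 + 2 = 202488608 / 111424455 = 1.82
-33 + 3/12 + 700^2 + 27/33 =21558595/44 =489968.07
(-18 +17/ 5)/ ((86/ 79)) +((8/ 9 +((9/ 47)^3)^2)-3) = -647537745782347/ 41715563323230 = -15.52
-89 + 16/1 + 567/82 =-5419/82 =-66.09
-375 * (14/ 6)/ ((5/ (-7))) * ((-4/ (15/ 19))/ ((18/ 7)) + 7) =166355/ 27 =6161.30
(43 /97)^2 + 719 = 6766920 /9409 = 719.20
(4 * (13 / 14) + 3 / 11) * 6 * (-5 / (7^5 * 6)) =-1535 / 1294139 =-0.00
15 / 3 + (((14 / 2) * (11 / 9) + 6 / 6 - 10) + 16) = 185 / 9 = 20.56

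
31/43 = 0.72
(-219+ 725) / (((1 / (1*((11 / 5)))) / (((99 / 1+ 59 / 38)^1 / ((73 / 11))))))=116972273 / 6935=16866.95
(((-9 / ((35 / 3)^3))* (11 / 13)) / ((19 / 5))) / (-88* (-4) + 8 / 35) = -2673 / 746028920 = -0.00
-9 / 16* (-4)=9 / 4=2.25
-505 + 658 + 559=712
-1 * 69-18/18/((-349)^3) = -2933089880/42508549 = -69.00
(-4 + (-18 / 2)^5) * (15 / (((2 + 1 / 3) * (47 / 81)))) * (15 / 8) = -1226718.38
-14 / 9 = -1.56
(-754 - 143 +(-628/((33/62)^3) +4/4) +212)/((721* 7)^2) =-174250892/915394774833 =-0.00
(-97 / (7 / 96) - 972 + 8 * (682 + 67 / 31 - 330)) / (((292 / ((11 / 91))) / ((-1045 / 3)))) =-331136465 / 4324593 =-76.57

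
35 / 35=1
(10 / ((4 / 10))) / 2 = 25 / 2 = 12.50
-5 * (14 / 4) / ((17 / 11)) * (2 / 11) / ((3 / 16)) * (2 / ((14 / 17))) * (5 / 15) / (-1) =80 / 9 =8.89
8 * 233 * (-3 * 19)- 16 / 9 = -956248 / 9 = -106249.78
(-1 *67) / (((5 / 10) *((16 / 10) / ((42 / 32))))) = -7035 / 64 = -109.92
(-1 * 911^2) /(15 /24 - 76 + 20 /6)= 11520.01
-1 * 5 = -5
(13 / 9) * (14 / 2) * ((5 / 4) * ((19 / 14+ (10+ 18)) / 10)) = 1781 / 48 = 37.10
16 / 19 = 0.84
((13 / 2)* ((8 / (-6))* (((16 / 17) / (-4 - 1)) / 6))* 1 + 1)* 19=18487 / 765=24.17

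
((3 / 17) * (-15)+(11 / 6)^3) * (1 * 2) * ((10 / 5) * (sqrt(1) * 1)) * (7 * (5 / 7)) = 64535 / 918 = 70.30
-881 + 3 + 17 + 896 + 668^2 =446259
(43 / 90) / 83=43 / 7470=0.01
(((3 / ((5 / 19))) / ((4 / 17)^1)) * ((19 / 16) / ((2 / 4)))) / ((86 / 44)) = 58.87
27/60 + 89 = 1789/20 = 89.45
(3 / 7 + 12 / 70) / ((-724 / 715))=-429 / 724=-0.59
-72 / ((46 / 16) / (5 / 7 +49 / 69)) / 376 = -16512 / 174041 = -0.09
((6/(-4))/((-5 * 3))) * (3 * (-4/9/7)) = -2/105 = -0.02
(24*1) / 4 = 6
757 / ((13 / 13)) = 757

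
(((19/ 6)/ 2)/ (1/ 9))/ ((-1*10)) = -57/ 40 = -1.42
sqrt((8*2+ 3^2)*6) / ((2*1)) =5*sqrt(6) / 2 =6.12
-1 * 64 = -64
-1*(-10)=10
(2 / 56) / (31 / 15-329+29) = -15 / 125132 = -0.00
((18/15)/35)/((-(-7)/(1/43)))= 6/52675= 0.00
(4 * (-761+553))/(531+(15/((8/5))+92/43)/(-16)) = -4579328/2918663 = -1.57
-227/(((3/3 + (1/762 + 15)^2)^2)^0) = -227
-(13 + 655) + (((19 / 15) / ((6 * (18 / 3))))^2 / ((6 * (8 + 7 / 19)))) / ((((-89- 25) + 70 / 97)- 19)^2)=-30593796021169290869 / 45799095840170400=-668.00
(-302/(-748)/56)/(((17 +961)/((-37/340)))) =-5587/6964298880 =-0.00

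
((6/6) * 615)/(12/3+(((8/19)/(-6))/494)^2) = 121904218215/792872968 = 153.75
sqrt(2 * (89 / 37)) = sqrt(6586) / 37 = 2.19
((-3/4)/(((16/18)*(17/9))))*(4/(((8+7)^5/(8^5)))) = -4096/53125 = -0.08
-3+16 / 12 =-5 / 3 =-1.67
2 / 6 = 1 / 3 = 0.33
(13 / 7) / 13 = 1 / 7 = 0.14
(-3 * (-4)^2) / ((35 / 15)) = -144 / 7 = -20.57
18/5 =3.60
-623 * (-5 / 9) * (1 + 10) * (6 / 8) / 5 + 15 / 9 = 2291 / 4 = 572.75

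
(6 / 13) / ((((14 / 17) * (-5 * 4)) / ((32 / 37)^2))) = -13056 / 622895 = -0.02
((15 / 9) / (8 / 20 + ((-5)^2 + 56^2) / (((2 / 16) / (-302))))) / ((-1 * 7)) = 25 / 801882438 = 0.00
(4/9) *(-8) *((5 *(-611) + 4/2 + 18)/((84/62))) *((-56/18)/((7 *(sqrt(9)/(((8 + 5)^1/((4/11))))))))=-215266480/5103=-42184.30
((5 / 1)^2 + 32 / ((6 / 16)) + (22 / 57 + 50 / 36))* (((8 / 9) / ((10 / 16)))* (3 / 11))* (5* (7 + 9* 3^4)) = 903007232 / 5643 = 160022.55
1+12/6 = 3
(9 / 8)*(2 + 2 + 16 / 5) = 81 / 10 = 8.10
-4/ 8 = -1/ 2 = -0.50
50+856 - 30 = 876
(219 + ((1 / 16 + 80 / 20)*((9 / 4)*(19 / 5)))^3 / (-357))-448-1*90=-13613069573 / 31195136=-436.38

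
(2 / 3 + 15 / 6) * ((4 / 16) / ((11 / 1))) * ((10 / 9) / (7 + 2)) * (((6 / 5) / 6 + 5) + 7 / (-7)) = 133 / 3564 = 0.04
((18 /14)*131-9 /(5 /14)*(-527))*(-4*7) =-1882836 /5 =-376567.20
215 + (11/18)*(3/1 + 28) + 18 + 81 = 5993/18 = 332.94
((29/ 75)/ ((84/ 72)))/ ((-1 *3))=-58/ 525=-0.11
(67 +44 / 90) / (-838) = -3037 / 37710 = -0.08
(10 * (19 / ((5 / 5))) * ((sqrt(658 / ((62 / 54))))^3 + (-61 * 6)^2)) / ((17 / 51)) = 30379860 * sqrt(61194) / 961 + 76354920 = 84175100.94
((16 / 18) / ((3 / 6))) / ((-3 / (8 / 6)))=-64 / 81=-0.79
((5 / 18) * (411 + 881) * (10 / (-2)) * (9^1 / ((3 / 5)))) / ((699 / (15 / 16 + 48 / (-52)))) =-40375 / 72696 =-0.56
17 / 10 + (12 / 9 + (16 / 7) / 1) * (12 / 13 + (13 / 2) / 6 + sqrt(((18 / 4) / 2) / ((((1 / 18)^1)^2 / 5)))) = 73393 / 8190 + 684 * sqrt(5) / 7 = 227.46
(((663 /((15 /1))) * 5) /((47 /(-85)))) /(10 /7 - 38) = 131495 /12032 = 10.93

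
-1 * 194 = -194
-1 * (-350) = 350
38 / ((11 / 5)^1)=190 / 11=17.27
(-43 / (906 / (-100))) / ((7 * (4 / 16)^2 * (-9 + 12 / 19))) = -653600 / 504189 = -1.30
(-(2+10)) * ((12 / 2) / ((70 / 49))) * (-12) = 3024 / 5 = 604.80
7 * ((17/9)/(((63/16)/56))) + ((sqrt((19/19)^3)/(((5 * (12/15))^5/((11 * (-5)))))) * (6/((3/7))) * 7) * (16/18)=950593/5184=183.37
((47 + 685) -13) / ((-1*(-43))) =719 / 43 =16.72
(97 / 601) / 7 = 0.02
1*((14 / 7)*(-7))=-14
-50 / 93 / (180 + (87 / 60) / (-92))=-92000 / 30798903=-0.00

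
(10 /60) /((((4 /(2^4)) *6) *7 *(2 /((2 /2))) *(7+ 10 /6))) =1 /1092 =0.00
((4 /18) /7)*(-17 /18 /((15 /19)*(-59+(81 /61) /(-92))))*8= 763232 /148250655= 0.01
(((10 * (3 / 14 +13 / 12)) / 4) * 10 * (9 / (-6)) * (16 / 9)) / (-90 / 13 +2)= 35425 / 2016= 17.57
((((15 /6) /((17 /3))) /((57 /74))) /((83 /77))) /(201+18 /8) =56980 /21795717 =0.00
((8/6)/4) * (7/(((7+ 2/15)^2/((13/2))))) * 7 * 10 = 238875/11449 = 20.86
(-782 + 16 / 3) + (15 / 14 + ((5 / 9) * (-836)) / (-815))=-15917471 / 20538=-775.03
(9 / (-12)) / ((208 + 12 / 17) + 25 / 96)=-1224 / 341033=-0.00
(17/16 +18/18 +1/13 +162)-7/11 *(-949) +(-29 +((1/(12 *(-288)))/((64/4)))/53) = 309726647281/419088384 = 739.05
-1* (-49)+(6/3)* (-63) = -77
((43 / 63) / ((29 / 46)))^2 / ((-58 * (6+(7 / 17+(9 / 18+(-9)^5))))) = 66512228 / 194319202361571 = 0.00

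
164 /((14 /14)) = 164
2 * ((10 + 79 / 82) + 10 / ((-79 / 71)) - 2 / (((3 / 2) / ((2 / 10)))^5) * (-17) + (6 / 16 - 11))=-17.29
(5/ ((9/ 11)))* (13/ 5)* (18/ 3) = 286/ 3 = 95.33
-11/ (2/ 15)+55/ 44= -81.25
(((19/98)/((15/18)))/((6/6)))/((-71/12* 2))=-342/17395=-0.02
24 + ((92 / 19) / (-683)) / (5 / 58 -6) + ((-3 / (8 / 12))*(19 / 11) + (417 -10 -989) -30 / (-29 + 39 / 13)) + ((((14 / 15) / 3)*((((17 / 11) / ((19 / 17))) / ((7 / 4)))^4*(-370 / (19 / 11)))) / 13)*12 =-5063793147160792771 / 8603149040079594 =-588.60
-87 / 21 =-29 / 7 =-4.14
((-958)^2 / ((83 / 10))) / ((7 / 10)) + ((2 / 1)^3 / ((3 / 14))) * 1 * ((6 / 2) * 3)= 91971616 / 581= 158298.82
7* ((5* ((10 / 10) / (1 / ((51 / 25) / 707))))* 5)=51 / 101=0.50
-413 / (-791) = 59 / 113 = 0.52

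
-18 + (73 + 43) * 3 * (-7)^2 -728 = 16306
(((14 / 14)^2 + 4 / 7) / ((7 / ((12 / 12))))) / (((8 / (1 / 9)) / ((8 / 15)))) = 0.00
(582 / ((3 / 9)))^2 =3048516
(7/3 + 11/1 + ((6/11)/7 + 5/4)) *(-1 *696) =-785726/77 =-10204.23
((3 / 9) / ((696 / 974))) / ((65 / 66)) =5357 / 11310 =0.47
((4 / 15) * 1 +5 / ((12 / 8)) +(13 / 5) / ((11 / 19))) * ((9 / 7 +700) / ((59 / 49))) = 3058307 / 649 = 4712.34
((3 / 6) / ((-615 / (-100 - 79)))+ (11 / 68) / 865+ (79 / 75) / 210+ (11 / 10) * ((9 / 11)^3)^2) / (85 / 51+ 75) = 294062728175873 / 46898552873865000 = 0.01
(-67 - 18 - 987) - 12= -1084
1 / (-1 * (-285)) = 1 / 285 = 0.00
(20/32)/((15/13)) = 13/24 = 0.54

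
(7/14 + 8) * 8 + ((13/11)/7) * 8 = 5340/77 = 69.35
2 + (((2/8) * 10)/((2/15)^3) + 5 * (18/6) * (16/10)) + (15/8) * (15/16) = 138553/128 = 1082.45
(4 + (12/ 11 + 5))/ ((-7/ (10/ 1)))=-1110/ 77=-14.42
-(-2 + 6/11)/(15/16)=256/165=1.55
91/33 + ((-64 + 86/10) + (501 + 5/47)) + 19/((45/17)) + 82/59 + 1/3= 125559014/274527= 457.36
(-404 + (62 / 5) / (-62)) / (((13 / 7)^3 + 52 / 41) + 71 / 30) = -170527938 / 4235863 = -40.26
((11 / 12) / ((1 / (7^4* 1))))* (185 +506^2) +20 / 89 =200755900733 / 356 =563921069.47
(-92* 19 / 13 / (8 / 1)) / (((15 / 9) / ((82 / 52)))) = -53751 / 3380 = -15.90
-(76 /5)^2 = -5776 /25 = -231.04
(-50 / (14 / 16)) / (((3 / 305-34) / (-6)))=-732000 / 72569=-10.09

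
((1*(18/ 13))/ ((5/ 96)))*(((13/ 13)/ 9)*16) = 47.26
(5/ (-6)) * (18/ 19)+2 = 23/ 19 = 1.21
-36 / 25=-1.44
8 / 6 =4 / 3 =1.33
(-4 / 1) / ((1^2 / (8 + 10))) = -72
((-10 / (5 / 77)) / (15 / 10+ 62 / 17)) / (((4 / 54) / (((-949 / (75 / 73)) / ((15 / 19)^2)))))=598615.35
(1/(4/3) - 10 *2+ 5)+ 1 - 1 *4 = -69/4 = -17.25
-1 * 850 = -850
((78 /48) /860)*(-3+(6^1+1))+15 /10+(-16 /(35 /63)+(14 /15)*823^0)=-136013 /5160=-26.36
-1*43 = -43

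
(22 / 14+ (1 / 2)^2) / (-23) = -0.08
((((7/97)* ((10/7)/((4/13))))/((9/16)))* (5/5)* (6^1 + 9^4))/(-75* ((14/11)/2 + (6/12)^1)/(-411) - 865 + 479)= -3430775920/338368689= -10.14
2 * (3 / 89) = 6 / 89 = 0.07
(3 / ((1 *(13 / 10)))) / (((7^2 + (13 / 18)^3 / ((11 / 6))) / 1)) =64152 / 1367873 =0.05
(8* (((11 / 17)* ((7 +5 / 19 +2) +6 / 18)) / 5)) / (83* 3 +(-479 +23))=-48136 / 1002915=-0.05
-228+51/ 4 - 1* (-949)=2935/ 4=733.75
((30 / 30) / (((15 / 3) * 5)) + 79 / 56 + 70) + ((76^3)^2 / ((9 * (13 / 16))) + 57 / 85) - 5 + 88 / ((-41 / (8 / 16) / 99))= 3008585440404800339 / 114168600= 26352126945.63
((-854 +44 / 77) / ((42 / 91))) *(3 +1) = -155324 / 21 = -7396.38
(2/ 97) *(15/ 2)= 15/ 97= 0.15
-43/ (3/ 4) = -172/ 3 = -57.33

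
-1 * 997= -997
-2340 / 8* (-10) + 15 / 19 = 55590 / 19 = 2925.79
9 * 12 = 108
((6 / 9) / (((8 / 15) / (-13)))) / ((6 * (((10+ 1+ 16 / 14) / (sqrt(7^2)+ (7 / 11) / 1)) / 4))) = -1274 / 187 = -6.81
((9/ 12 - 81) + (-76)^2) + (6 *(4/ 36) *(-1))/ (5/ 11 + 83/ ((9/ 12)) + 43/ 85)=5695.74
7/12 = 0.58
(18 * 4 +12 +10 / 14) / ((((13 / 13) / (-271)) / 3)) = -482109 / 7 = -68872.71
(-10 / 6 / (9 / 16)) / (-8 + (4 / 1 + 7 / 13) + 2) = 1040 / 513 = 2.03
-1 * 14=-14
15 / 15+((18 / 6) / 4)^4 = 337 / 256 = 1.32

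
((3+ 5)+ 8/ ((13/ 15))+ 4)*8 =2208/ 13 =169.85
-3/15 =-1/5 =-0.20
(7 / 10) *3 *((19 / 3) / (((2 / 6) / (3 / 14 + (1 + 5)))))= 4959 / 20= 247.95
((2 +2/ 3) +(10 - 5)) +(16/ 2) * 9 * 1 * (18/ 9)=151.67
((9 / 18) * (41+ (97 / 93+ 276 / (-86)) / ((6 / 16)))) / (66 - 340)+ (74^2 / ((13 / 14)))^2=38639915394216139 / 1111066164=34777330.68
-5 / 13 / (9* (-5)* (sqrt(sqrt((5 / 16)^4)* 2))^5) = 131072* sqrt(2) / 365625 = 0.51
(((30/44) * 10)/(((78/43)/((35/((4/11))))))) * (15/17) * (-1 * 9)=-2872.95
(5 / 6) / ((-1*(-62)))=5 / 372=0.01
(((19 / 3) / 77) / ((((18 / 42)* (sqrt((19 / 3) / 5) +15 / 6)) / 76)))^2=1709811520 / 26552097 - 834054400* sqrt(285) / 292073067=16.19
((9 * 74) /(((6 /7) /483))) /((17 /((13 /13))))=375291 /17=22075.94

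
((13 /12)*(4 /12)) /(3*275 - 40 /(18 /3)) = 13 /29460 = 0.00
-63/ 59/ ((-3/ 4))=84/ 59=1.42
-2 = -2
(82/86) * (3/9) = 41/129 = 0.32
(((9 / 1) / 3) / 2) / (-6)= -1 / 4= -0.25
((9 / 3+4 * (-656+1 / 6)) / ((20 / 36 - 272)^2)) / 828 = -3369 / 78439844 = -0.00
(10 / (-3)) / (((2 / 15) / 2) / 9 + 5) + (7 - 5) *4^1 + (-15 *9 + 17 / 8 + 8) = -158915 / 1352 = -117.54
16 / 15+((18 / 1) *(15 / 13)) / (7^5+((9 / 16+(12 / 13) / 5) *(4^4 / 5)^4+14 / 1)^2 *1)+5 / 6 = 826566432974197225771661 / 435034964723081290702190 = 1.90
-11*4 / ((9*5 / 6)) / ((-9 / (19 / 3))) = 1672 / 405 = 4.13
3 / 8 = 0.38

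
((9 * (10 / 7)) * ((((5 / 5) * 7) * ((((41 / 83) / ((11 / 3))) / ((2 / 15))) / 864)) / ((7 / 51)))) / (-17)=-9225 / 204512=-0.05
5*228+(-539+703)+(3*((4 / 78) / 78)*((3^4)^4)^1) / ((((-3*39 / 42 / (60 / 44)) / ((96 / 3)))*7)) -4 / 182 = -31920959022 / 169169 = -188692.72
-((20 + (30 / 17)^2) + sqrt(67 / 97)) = -6680 / 289 - sqrt(6499) / 97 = -23.95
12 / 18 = 2 / 3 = 0.67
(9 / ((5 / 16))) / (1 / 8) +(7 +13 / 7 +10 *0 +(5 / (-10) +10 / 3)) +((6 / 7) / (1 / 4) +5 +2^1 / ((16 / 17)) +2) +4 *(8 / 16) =215581 / 840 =256.64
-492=-492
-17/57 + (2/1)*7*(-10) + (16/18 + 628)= 83549/171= 488.59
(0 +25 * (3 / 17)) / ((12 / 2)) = 25 / 34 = 0.74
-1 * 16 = -16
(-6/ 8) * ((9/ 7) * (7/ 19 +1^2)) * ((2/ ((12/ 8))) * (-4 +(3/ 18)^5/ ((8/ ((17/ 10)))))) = 32347939/ 4596480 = 7.04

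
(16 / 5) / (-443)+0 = -16 / 2215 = -0.01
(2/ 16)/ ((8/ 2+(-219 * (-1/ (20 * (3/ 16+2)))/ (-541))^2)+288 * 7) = 8963355625/ 144847833039008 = 0.00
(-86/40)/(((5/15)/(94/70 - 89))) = 565.39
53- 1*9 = 44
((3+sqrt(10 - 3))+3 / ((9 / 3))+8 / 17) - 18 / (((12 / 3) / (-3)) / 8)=115.12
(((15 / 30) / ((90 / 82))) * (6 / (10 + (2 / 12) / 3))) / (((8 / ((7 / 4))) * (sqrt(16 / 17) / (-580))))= -24969 * sqrt(17) / 2896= -35.55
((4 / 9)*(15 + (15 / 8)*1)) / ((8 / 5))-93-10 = -1573 / 16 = -98.31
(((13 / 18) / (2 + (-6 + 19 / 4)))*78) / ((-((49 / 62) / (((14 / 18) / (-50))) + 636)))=-20956 / 163269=-0.13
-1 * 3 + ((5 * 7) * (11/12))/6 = 169/72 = 2.35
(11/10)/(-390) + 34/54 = 22001/35100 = 0.63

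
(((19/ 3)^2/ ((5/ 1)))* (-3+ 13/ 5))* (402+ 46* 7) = -522728/ 225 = -2323.24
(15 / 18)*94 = 235 / 3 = 78.33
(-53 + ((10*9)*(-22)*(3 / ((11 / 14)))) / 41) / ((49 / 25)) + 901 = 1566784 / 2009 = 779.88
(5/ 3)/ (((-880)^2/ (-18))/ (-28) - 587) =105/ 59819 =0.00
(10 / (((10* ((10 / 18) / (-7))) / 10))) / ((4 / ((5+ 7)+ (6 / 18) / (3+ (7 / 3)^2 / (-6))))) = -43281 / 113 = -383.02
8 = 8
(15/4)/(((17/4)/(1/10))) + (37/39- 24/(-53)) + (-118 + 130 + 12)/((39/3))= 234443/70278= 3.34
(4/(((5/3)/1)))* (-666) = -1598.40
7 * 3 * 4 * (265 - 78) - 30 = 15678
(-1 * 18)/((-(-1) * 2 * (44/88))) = -18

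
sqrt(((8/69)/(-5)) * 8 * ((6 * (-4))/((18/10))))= 16 * sqrt(46)/69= 1.57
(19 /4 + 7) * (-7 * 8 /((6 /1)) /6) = -329 /18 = -18.28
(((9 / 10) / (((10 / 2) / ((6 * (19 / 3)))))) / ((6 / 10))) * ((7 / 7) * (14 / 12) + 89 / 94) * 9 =50958 / 235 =216.84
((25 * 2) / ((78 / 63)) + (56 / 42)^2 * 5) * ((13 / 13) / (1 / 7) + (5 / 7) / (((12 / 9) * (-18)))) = 6750815 / 19656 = 343.45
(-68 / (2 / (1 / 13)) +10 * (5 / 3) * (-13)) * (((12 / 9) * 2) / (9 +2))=-68416 / 1287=-53.16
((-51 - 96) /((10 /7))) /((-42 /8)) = 19.60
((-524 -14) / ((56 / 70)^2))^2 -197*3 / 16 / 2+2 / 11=497469001 / 704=706632.10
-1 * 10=-10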